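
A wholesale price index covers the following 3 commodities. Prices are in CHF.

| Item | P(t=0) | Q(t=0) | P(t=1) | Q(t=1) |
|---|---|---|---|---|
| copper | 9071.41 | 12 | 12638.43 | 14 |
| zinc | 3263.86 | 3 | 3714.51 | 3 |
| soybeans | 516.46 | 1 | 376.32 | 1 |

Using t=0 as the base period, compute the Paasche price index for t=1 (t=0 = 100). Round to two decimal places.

Paasche price index uses current-period quantities as weights.
ΣP(t=1)·Q(t=1) = 12638.43×14 + 3714.51×3 + 376.32×1 = 176938.02 + 11143.53 + 376.32 = 188457.87
ΣP(t=0)·Q(t=1) = 9071.41×14 + 3263.86×3 + 516.46×1 = 126999.74 + 9791.58 + 516.46 = 137307.78
Index = 188457.87 / 137307.78 × 100 = 137.2521

137.25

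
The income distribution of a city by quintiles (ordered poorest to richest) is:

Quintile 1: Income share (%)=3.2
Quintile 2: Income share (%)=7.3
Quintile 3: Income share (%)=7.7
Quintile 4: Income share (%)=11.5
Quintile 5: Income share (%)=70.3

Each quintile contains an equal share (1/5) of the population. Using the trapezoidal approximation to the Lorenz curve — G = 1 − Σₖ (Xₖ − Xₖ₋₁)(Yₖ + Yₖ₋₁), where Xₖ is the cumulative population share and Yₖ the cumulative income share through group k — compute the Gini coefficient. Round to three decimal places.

Cumulative income shares Yₖ: 0.0320, 0.1050, 0.1820, 0.2970, 1.0000
Σ (Xₖ−Xₖ₋₁)(Yₖ+Yₖ₋₁) = (1/5)(0.0320+0.0000) + (1/5)(0.1050+0.0320) + (1/5)(0.1820+0.1050) + (1/5)(0.2970+0.1820) + (1/5)(1.0000+0.2970)
  = 0.0064 + 0.0274 + 0.0574 + 0.0958 + 0.2594 = 0.4464
G = 1 − 0.4464 = 0.5536

0.554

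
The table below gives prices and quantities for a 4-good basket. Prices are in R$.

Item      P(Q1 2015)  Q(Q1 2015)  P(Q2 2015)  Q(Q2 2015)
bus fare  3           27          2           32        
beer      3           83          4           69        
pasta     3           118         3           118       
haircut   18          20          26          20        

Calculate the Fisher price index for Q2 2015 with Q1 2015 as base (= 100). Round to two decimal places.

Laspeyres component (base-period weights):
ΣP(Q2 2015)Q(Q1 2015) = 2×27 + 4×83 + 3×118 + 26×20 = 54 + 332 + 354 + 520 = 1260
ΣP(Q1 2015)Q(Q1 2015) = 3×27 + 3×83 + 3×118 + 18×20 = 81 + 249 + 354 + 360 = 1044
L = 1260 / 1044 × 100 = 120.6897
Paasche component (current-period weights):
ΣP(Q2 2015)Q(Q2 2015) = 2×32 + 4×69 + 3×118 + 26×20 = 64 + 276 + 354 + 520 = 1214
ΣP(Q1 2015)Q(Q2 2015) = 3×32 + 3×69 + 3×118 + 18×20 = 96 + 207 + 354 + 360 = 1017
P = 1214 / 1017 × 100 = 119.3707
Fisher = √(L × P) = √(120.6897 × 119.3707) = 120.0284

120.03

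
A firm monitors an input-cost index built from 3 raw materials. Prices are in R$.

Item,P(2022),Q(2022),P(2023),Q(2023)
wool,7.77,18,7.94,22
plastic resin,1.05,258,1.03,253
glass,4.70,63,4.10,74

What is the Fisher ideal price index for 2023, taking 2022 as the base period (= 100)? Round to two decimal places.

94.26

Laspeyres component (base-period weights):
ΣP(2023)Q(2022) = 7.94×18 + 1.03×258 + 4.10×63 = 142.92 + 265.74 + 258.3 = 666.96
ΣP(2022)Q(2022) = 7.77×18 + 1.05×258 + 4.70×63 = 139.86 + 270.9 + 296.1 = 706.86
L = 666.96 / 706.86 × 100 = 94.3553
Paasche component (current-period weights):
ΣP(2023)Q(2023) = 7.94×22 + 1.03×253 + 4.10×74 = 174.68 + 260.59 + 303.4 = 738.67
ΣP(2022)Q(2023) = 7.77×22 + 1.05×253 + 4.70×74 = 170.94 + 265.65 + 347.8 = 784.39
P = 738.67 / 784.39 × 100 = 94.1713
Fisher = √(L × P) = √(94.3553 × 94.1713) = 94.2632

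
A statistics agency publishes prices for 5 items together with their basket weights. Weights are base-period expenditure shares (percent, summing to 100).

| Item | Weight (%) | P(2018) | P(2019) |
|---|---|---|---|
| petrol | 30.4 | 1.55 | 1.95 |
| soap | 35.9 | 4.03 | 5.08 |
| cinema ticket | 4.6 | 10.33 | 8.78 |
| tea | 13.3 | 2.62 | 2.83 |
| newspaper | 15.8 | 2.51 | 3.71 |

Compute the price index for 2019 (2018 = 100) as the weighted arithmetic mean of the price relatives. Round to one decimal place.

petrol: 30.4 × (1.95/1.55) = 30.4 × 1.258065 = 38.2452
soap: 35.9 × (5.08/4.03) = 35.9 × 1.260546 = 45.2536
cinema ticket: 4.6 × (8.78/10.33) = 4.6 × 0.849952 = 3.9098
tea: 13.3 × (2.83/2.62) = 13.3 × 1.080153 = 14.3660
newspaper: 15.8 × (3.71/2.51) = 15.8 × 1.478088 = 23.3538
Index = Σ wᵢ·(p₁ᵢ/p₀ᵢ) = 38.2452 + 45.2536 + 3.9098 + 14.3660 + 23.3538 = 125.1284

125.1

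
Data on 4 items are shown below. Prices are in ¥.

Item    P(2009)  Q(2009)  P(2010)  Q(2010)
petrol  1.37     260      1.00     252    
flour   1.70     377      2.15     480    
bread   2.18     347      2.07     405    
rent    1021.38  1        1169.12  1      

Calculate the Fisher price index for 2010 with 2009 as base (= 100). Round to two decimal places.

Laspeyres component (base-period weights):
ΣP(2010)Q(2009) = 1.00×260 + 2.15×377 + 2.07×347 + 1169.12×1 = 260 + 810.55 + 718.29 + 1169.12 = 2957.96
ΣP(2009)Q(2009) = 1.37×260 + 1.70×377 + 2.18×347 + 1021.38×1 = 356.2 + 640.9 + 756.46 + 1021.38 = 2774.94
L = 2957.96 / 2774.94 × 100 = 106.5955
Paasche component (current-period weights):
ΣP(2010)Q(2010) = 1.00×252 + 2.15×480 + 2.07×405 + 1169.12×1 = 252 + 1032 + 838.35 + 1169.12 = 3291.47
ΣP(2009)Q(2010) = 1.37×252 + 1.70×480 + 2.18×405 + 1021.38×1 = 345.24 + 816 + 882.9 + 1021.38 = 3065.52
P = 3291.47 / 3065.52 × 100 = 107.3707
Fisher = √(L × P) = √(106.5955 × 107.3707) = 106.9824

106.98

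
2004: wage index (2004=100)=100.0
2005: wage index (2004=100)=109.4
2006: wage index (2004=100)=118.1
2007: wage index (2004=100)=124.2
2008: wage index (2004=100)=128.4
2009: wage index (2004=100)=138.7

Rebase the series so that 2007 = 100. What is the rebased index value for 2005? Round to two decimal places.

88.08

Rebased(2005) = 109.4 / 124.2 × 100 = 88.0837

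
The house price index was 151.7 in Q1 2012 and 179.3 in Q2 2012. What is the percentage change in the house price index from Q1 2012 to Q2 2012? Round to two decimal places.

Change = (179.3 − 151.7) / 151.7 × 100
       = 27.6 / 151.7 × 100 = 18.1938%

18.19%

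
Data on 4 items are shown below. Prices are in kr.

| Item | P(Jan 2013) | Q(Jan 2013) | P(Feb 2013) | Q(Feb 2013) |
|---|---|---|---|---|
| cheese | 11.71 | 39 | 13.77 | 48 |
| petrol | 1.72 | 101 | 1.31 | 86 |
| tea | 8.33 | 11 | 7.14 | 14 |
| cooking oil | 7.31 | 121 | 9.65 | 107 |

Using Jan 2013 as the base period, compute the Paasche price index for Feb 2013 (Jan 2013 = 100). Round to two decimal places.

Paasche price index uses current-period quantities as weights.
ΣP(Feb 2013)·Q(Feb 2013) = 13.77×48 + 1.31×86 + 7.14×14 + 9.65×107 = 660.96 + 112.66 + 99.96 + 1032.55 = 1906.13
ΣP(Jan 2013)·Q(Feb 2013) = 11.71×48 + 1.72×86 + 8.33×14 + 7.31×107 = 562.08 + 147.92 + 116.62 + 782.17 = 1608.79
Index = 1906.13 / 1608.79 × 100 = 118.4822

118.48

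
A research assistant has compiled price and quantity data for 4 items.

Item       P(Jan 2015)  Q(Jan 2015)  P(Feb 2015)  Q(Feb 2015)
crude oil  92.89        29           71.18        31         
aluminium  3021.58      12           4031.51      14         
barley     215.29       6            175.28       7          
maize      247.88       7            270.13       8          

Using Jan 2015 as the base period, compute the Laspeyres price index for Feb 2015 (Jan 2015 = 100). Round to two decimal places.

Laspeyres price index uses base-period quantities as weights.
ΣP(Feb 2015)·Q(Jan 2015) = 71.18×29 + 4031.51×12 + 175.28×6 + 270.13×7 = 2064.22 + 48378.12 + 1051.68 + 1890.91 = 53384.93
ΣP(Jan 2015)·Q(Jan 2015) = 92.89×29 + 3021.58×12 + 215.29×6 + 247.88×7 = 2693.81 + 36258.96 + 1291.74 + 1735.16 = 41979.67
Index = 53384.93 / 41979.67 × 100 = 127.1685

127.17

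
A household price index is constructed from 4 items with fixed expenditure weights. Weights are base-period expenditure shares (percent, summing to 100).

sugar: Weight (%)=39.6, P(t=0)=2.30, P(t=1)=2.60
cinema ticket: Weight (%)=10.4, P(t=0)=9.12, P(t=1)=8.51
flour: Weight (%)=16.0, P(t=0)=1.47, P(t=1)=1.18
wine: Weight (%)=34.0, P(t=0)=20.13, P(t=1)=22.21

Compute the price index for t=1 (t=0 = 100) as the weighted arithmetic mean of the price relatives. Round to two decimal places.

104.83

sugar: 39.6 × (2.60/2.30) = 39.6 × 1.130435 = 44.7652
cinema ticket: 10.4 × (8.51/9.12) = 10.4 × 0.933114 = 9.7044
flour: 16.0 × (1.18/1.47) = 16.0 × 0.802721 = 12.8435
wine: 34.0 × (22.21/20.13) = 34.0 × 1.103328 = 37.5132
Index = Σ wᵢ·(p₁ᵢ/p₀ᵢ) = 44.7652 + 9.7044 + 12.8435 + 37.5132 = 104.8263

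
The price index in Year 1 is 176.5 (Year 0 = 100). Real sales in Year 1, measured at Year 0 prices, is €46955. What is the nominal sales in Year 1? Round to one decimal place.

Nominal = Real × (Index/100) = 46955 × (176.5/100)
        = 46955 × 1.765 = 82875.5750

82875.6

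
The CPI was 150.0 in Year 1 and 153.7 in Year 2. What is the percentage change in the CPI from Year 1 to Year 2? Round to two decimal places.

2.47%

Change = (153.7 − 150.0) / 150.0 × 100
       = 3.7 / 150.0 × 100 = 2.4667%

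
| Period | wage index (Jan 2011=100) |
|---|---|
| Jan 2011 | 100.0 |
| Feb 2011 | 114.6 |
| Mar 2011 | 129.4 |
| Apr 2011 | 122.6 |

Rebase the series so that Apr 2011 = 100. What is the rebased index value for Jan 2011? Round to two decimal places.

81.57

Rebased(Jan 2011) = 100.0 / 122.6 × 100 = 81.5661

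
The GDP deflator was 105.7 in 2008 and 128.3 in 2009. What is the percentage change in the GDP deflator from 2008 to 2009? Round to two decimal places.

21.38%

Change = (128.3 − 105.7) / 105.7 × 100
       = 22.6 / 105.7 × 100 = 21.3813%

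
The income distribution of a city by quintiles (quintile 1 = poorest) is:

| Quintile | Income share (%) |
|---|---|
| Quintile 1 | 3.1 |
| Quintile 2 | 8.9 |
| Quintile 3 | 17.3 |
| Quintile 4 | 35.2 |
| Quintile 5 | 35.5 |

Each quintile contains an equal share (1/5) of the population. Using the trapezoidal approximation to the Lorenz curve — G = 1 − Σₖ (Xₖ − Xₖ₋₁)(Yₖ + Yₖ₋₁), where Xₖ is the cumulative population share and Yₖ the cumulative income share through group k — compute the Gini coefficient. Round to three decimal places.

0.364

Cumulative income shares Yₖ: 0.0310, 0.1200, 0.2930, 0.6450, 1.0000
Σ (Xₖ−Xₖ₋₁)(Yₖ+Yₖ₋₁) = (1/5)(0.0310+0.0000) + (1/5)(0.1200+0.0310) + (1/5)(0.2930+0.1200) + (1/5)(0.6450+0.2930) + (1/5)(1.0000+0.6450)
  = 0.0062 + 0.0302 + 0.0826 + 0.1876 + 0.3290 = 0.6356
G = 1 − 0.6356 = 0.3644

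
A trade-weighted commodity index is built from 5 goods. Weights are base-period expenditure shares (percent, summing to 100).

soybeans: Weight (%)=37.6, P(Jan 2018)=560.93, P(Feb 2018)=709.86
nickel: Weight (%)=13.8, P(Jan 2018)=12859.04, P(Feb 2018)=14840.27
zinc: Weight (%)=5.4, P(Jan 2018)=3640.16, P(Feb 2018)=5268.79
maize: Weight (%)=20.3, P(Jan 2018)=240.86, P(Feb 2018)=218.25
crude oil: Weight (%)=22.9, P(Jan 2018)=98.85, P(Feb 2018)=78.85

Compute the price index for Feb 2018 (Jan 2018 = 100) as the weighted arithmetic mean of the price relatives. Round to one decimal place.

soybeans: 37.6 × (709.86/560.93) = 37.6 × 1.265505 = 47.5830
nickel: 13.8 × (14840.27/12859.04) = 13.8 × 1.154073 = 15.9262
zinc: 5.4 × (5268.79/3640.16) = 5.4 × 1.447406 = 7.8160
maize: 20.3 × (218.25/240.86) = 20.3 × 0.906128 = 18.3944
crude oil: 22.9 × (78.85/98.85) = 22.9 × 0.797673 = 18.2667
Index = Σ wᵢ·(p₁ᵢ/p₀ᵢ) = 47.5830 + 15.9262 + 7.8160 + 18.3944 + 18.2667 = 107.9863

108.0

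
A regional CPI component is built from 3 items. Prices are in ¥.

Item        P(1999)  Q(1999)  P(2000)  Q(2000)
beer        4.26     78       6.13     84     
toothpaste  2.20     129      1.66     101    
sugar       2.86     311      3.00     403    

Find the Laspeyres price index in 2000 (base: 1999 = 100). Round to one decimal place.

Laspeyres price index uses base-period quantities as weights.
ΣP(2000)·Q(1999) = 6.13×78 + 1.66×129 + 3.00×311 = 478.14 + 214.14 + 933 = 1625.28
ΣP(1999)·Q(1999) = 4.26×78 + 2.20×129 + 2.86×311 = 332.28 + 283.8 + 889.46 = 1505.54
Index = 1625.28 / 1505.54 × 100 = 107.9533

108.0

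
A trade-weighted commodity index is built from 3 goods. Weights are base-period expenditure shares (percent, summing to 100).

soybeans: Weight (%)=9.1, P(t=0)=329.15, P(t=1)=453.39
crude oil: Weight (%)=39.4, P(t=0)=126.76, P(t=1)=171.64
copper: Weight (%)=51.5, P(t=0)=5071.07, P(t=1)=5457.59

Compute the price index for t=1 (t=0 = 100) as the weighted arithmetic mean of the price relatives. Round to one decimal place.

soybeans: 9.1 × (453.39/329.15) = 9.1 × 1.377457 = 12.5349
crude oil: 39.4 × (171.64/126.76) = 39.4 × 1.354055 = 53.3498
copper: 51.5 × (5457.59/5071.07) = 51.5 × 1.076221 = 55.4254
Index = Σ wᵢ·(p₁ᵢ/p₀ᵢ) = 12.5349 + 53.3498 + 55.4254 = 121.3100

121.3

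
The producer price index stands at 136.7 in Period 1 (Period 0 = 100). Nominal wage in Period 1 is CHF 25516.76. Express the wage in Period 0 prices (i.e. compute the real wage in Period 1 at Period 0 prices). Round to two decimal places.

18666.25

Real = Nominal ÷ (Index/100) = 25516.76 ÷ (136.7/100)
     = 25516.76 ÷ 1.367 = 18666.2473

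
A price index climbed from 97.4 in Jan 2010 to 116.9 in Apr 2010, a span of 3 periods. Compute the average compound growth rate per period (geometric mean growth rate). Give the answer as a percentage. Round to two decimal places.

Growth factor = (116.9/97.4)^(1/3) = (1.200205)^(1/3) = 1.062719
Growth rate = 1.062719 − 1 = 0.062719 = 6.2719%

6.27%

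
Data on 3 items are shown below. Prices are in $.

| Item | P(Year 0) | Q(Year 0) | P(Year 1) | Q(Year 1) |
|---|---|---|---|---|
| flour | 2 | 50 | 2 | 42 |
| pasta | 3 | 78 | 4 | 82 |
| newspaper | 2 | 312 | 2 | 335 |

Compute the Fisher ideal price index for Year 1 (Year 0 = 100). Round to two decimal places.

108.17

Laspeyres component (base-period weights):
ΣP(Year 1)Q(Year 0) = 2×50 + 4×78 + 2×312 = 100 + 312 + 624 = 1036
ΣP(Year 0)Q(Year 0) = 2×50 + 3×78 + 2×312 = 100 + 234 + 624 = 958
L = 1036 / 958 × 100 = 108.1420
Paasche component (current-period weights):
ΣP(Year 1)Q(Year 1) = 2×42 + 4×82 + 2×335 = 84 + 328 + 670 = 1082
ΣP(Year 0)Q(Year 1) = 2×42 + 3×82 + 2×335 = 84 + 246 + 670 = 1000
P = 1082 / 1000 × 100 = 108.2000
Fisher = √(L × P) = √(108.1420 × 108.2000) = 108.1710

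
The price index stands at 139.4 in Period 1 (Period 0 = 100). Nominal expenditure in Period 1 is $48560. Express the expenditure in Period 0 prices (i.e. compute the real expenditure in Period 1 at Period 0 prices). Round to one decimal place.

Real = Nominal ÷ (Index/100) = 48560 ÷ (139.4/100)
     = 48560 ÷ 1.394 = 34835.0072

34835.0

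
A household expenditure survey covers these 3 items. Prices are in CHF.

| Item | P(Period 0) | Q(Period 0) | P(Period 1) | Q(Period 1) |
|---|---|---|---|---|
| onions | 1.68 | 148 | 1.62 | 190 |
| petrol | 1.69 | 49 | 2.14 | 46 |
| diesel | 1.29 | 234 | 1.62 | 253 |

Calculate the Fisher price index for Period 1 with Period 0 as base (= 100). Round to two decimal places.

Laspeyres component (base-period weights):
ΣP(Period 1)Q(Period 0) = 1.62×148 + 2.14×49 + 1.62×234 = 239.76 + 104.86 + 379.08 = 723.7
ΣP(Period 0)Q(Period 0) = 1.68×148 + 1.69×49 + 1.29×234 = 248.64 + 82.81 + 301.86 = 633.31
L = 723.7 / 633.31 × 100 = 114.2726
Paasche component (current-period weights):
ΣP(Period 1)Q(Period 1) = 1.62×190 + 2.14×46 + 1.62×253 = 307.8 + 98.44 + 409.86 = 816.1
ΣP(Period 0)Q(Period 1) = 1.68×190 + 1.69×46 + 1.29×253 = 319.2 + 77.74 + 326.37 = 723.31
P = 816.1 / 723.31 × 100 = 112.8285
Fisher = √(L × P) = √(114.2726 × 112.8285) = 113.5483

113.55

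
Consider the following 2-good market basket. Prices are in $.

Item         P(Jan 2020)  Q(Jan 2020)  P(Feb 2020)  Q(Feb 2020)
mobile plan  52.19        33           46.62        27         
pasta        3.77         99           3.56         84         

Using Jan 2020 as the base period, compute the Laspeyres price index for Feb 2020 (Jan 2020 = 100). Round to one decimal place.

Laspeyres price index uses base-period quantities as weights.
ΣP(Feb 2020)·Q(Jan 2020) = 46.62×33 + 3.56×99 = 1538.46 + 352.44 = 1890.9
ΣP(Jan 2020)·Q(Jan 2020) = 52.19×33 + 3.77×99 = 1722.27 + 373.23 = 2095.5
Index = 1890.9 / 2095.5 × 100 = 90.2362

90.2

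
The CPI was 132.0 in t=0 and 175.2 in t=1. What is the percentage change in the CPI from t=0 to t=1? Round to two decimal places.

Change = (175.2 − 132.0) / 132.0 × 100
       = 43.2 / 132.0 × 100 = 32.7273%

32.73%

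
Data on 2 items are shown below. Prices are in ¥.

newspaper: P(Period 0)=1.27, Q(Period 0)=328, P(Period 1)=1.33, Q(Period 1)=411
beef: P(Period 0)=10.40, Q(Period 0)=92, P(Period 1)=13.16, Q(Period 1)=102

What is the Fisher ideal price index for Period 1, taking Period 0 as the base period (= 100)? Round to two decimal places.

Laspeyres component (base-period weights):
ΣP(Period 1)Q(Period 0) = 1.33×328 + 13.16×92 = 436.24 + 1210.72 = 1646.96
ΣP(Period 0)Q(Period 0) = 1.27×328 + 10.40×92 = 416.56 + 956.8 = 1373.36
L = 1646.96 / 1373.36 × 100 = 119.9219
Paasche component (current-period weights):
ΣP(Period 1)Q(Period 1) = 1.33×411 + 13.16×102 = 546.63 + 1342.32 = 1888.95
ΣP(Period 0)Q(Period 1) = 1.27×411 + 10.40×102 = 521.97 + 1060.8 = 1582.77
P = 1888.95 / 1582.77 × 100 = 119.3446
Fisher = √(L × P) = √(119.9219 × 119.3446) = 119.6329

119.63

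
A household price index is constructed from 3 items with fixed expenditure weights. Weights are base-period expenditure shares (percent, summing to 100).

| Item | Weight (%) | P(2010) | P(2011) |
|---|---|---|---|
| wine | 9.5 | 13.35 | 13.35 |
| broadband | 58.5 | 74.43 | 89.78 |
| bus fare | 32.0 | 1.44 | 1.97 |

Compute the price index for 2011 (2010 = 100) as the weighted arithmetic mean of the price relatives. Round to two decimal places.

wine: 9.5 × (13.35/13.35) = 9.5 × 1.000000 = 9.5000
broadband: 58.5 × (89.78/74.43) = 58.5 × 1.206234 = 70.5647
bus fare: 32.0 × (1.97/1.44) = 32.0 × 1.368056 = 43.7778
Index = Σ wᵢ·(p₁ᵢ/p₀ᵢ) = 9.5000 + 70.5647 + 43.7778 = 123.8425

123.84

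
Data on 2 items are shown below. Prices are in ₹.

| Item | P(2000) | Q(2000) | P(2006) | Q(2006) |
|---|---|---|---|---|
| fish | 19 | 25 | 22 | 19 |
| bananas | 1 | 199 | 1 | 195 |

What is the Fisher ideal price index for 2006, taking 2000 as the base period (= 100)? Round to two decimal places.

110.69

Laspeyres component (base-period weights):
ΣP(2006)Q(2000) = 22×25 + 1×199 = 550 + 199 = 749
ΣP(2000)Q(2000) = 19×25 + 1×199 = 475 + 199 = 674
L = 749 / 674 × 100 = 111.1276
Paasche component (current-period weights):
ΣP(2006)Q(2006) = 22×19 + 1×195 = 418 + 195 = 613
ΣP(2000)Q(2006) = 19×19 + 1×195 = 361 + 195 = 556
P = 613 / 556 × 100 = 110.2518
Fisher = √(L × P) = √(111.1276 × 110.2518) = 110.6888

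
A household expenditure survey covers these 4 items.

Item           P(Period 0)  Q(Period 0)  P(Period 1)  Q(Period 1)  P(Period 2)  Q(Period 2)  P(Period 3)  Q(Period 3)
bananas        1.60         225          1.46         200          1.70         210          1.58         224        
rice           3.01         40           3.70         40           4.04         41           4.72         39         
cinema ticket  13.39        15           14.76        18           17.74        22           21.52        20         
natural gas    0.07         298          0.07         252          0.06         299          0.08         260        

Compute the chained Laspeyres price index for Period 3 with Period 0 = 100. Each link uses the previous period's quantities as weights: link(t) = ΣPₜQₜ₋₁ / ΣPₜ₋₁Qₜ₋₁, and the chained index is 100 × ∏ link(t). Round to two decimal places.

Link Period 0→Period 1:
ΣP(Period 1)Q(Period 0) = 1.46×225 + 3.70×40 + 14.76×15 + 0.07×298 = 328.5 + 148 + 221.4 + 20.86 = 718.76
ΣP(Period 0)Q(Period 0) = 1.60×225 + 3.01×40 + 13.39×15 + 0.07×298 = 360 + 120.4 + 200.85 + 20.86 = 702.11
link = 718.76/702.11 = 1.023714
Link Period 1→Period 2:
ΣP(Period 2)Q(Period 1) = 1.70×200 + 4.04×40 + 17.74×18 + 0.06×252 = 340 + 161.6 + 319.32 + 15.12 = 836.04
ΣP(Period 1)Q(Period 1) = 1.46×200 + 3.70×40 + 14.76×18 + 0.07×252 = 292 + 148 + 265.68 + 17.64 = 723.32
link = 836.04/723.32 = 1.155837
Link Period 2→Period 3:
ΣP(Period 3)Q(Period 2) = 1.58×210 + 4.72×41 + 21.52×22 + 0.08×299 = 331.8 + 193.52 + 473.44 + 23.92 = 1022.68
ΣP(Period 2)Q(Period 2) = 1.70×210 + 4.04×41 + 17.74×22 + 0.06×299 = 357 + 165.64 + 390.28 + 17.94 = 930.86
link = 1022.68/930.86 = 1.098640
Chained index = 100 × 1.023714 × 1.155837 × 1.098640 = 129.9962

130.00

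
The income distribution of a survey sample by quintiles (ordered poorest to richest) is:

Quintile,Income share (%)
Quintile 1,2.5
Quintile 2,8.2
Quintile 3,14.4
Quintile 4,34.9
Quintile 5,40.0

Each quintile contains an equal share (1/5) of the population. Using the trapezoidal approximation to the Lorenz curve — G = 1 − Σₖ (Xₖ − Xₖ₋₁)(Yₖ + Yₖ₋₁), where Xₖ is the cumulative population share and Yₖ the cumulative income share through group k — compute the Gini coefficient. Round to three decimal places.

Cumulative income shares Yₖ: 0.0250, 0.1070, 0.2510, 0.6000, 1.0000
Σ (Xₖ−Xₖ₋₁)(Yₖ+Yₖ₋₁) = (1/5)(0.0250+0.0000) + (1/5)(0.1070+0.0250) + (1/5)(0.2510+0.1070) + (1/5)(0.6000+0.2510) + (1/5)(1.0000+0.6000)
  = 0.0050 + 0.0264 + 0.0716 + 0.1702 + 0.3200 = 0.5932
G = 1 − 0.5932 = 0.4068

0.407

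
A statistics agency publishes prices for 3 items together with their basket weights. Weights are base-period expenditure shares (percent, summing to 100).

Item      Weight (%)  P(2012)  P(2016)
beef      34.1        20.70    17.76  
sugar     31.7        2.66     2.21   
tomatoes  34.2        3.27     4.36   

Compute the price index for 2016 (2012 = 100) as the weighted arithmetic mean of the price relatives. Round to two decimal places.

101.19

beef: 34.1 × (17.76/20.70) = 34.1 × 0.857971 = 29.2568
sugar: 31.7 × (2.21/2.66) = 31.7 × 0.830827 = 26.3372
tomatoes: 34.2 × (4.36/3.27) = 34.2 × 1.333333 = 45.6000
Index = Σ wᵢ·(p₁ᵢ/p₀ᵢ) = 29.2568 + 26.3372 + 45.6000 = 101.1940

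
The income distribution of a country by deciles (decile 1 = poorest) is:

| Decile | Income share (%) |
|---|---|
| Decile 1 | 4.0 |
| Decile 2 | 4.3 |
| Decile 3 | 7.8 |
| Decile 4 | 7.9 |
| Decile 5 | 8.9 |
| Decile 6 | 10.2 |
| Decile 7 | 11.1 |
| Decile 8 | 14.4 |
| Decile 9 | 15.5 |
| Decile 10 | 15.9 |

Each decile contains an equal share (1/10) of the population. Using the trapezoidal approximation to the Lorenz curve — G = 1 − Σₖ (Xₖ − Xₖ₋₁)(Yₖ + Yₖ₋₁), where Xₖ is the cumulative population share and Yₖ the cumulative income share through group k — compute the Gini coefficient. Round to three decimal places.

Cumulative income shares Yₖ: 0.0400, 0.0830, 0.1610, 0.2400, 0.3290, 0.4310, 0.5420, 0.6860, 0.8410, 1.0000
Σ (Xₖ−Xₖ₋₁)(Yₖ+Yₖ₋₁) = (1/10)(0.0400+0.0000) + (1/10)(0.0830+0.0400) + (1/10)(0.1610+0.0830) + (1/10)(0.2400+0.1610) + (1/10)(0.3290+0.2400) + (1/10)(0.4310+0.3290) + (1/10)(0.5420+0.4310) + (1/10)(0.6860+0.5420) + (1/10)(0.8410+0.6860) + (1/10)(1.0000+0.8410)
  = 0.0040 + 0.0123 + 0.0244 + 0.0401 + 0.0569 + 0.0760 + 0.0973 + 0.1228 + 0.1527 + 0.1841 = 0.7706
G = 1 − 0.7706 = 0.2294

0.229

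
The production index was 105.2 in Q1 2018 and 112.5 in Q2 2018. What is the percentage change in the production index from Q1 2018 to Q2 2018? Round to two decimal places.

6.94%

Change = (112.5 − 105.2) / 105.2 × 100
       = 7.3 / 105.2 × 100 = 6.9392%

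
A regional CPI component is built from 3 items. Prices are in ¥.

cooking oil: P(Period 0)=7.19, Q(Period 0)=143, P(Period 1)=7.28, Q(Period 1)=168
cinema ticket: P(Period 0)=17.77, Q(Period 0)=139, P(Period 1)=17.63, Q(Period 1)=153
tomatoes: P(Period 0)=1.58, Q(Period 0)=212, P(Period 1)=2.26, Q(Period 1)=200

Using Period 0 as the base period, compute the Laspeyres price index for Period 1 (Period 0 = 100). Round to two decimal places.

Laspeyres price index uses base-period quantities as weights.
ΣP(Period 1)·Q(Period 0) = 7.28×143 + 17.63×139 + 2.26×212 = 1041.04 + 2450.57 + 479.12 = 3970.73
ΣP(Period 0)·Q(Period 0) = 7.19×143 + 17.77×139 + 1.58×212 = 1028.17 + 2470.03 + 334.96 = 3833.16
Index = 3970.73 / 3833.16 × 100 = 103.5889

103.59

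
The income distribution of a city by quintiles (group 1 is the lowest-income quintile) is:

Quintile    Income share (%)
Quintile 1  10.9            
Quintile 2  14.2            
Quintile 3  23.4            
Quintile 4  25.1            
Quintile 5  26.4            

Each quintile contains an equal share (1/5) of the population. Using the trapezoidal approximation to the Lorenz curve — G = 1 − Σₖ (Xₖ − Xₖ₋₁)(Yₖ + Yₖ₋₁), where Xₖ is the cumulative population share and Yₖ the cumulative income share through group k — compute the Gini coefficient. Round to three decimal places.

Cumulative income shares Yₖ: 0.1090, 0.2510, 0.4850, 0.7360, 1.0000
Σ (Xₖ−Xₖ₋₁)(Yₖ+Yₖ₋₁) = (1/5)(0.1090+0.0000) + (1/5)(0.2510+0.1090) + (1/5)(0.4850+0.2510) + (1/5)(0.7360+0.4850) + (1/5)(1.0000+0.7360)
  = 0.0218 + 0.0720 + 0.1472 + 0.2442 + 0.3472 = 0.8324
G = 1 − 0.8324 = 0.1676

0.168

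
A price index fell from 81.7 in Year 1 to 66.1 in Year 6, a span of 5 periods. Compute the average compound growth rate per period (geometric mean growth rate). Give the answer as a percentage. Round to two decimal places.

-4.15%

Growth factor = (66.1/81.7)^(1/5) = (0.809058)^(1/5) = 0.958508
Growth rate = 0.958508 − 1 = -0.041492 = -4.1492%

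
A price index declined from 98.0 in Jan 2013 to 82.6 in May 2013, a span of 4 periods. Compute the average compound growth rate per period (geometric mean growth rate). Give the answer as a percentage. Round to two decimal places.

-4.18%

Growth factor = (82.6/98.0)^(1/4) = (0.842857)^(1/4) = 0.958161
Growth rate = 0.958161 − 1 = -0.041839 = -4.1839%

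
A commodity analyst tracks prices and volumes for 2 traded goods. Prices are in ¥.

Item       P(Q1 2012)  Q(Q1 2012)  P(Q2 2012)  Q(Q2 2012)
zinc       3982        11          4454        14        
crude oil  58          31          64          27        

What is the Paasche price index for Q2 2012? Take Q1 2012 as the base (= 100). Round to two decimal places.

111.81

Paasche price index uses current-period quantities as weights.
ΣP(Q2 2012)·Q(Q2 2012) = 4454×14 + 64×27 = 62356 + 1728 = 64084
ΣP(Q1 2012)·Q(Q2 2012) = 3982×14 + 58×27 = 55748 + 1566 = 57314
Index = 64084 / 57314 × 100 = 111.8121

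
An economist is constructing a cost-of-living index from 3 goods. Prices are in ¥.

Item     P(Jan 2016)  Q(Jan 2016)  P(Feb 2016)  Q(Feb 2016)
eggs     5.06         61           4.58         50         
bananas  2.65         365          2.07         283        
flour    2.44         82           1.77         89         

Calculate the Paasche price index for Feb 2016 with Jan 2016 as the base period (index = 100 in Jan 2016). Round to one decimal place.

79.7

Paasche price index uses current-period quantities as weights.
ΣP(Feb 2016)·Q(Feb 2016) = 4.58×50 + 2.07×283 + 1.77×89 = 229 + 585.81 + 157.53 = 972.34
ΣP(Jan 2016)·Q(Feb 2016) = 5.06×50 + 2.65×283 + 2.44×89 = 253 + 749.95 + 217.16 = 1220.11
Index = 972.34 / 1220.11 × 100 = 79.6928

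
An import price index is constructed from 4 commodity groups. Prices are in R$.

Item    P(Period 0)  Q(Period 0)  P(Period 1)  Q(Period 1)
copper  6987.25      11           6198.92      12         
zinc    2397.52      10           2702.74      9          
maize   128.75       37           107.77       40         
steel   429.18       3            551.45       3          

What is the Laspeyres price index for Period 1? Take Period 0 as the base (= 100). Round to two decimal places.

Laspeyres price index uses base-period quantities as weights.
ΣP(Period 1)·Q(Period 0) = 6198.92×11 + 2702.74×10 + 107.77×37 + 551.45×3 = 68188.12 + 27027.4 + 3987.49 + 1654.35 = 100857.36
ΣP(Period 0)·Q(Period 0) = 6987.25×11 + 2397.52×10 + 128.75×37 + 429.18×3 = 76859.75 + 23975.2 + 4763.75 + 1287.54 = 106886.24
Index = 100857.36 / 106886.24 × 100 = 94.3595

94.36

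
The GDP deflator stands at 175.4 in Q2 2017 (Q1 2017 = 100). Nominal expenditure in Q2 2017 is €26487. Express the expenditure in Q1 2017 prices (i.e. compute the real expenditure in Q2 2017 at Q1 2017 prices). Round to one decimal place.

15100.9

Real = Nominal ÷ (Index/100) = 26487 ÷ (175.4/100)
     = 26487 ÷ 1.754 = 15100.9122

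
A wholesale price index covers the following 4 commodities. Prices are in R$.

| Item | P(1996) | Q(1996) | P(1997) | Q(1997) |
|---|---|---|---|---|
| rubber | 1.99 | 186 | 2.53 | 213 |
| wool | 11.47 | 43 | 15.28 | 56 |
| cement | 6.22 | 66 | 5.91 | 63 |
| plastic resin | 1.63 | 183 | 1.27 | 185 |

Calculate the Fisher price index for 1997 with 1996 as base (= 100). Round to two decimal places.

112.54

Laspeyres component (base-period weights):
ΣP(1997)Q(1996) = 2.53×186 + 15.28×43 + 5.91×66 + 1.27×183 = 470.58 + 657.04 + 390.06 + 232.41 = 1750.09
ΣP(1996)Q(1996) = 1.99×186 + 11.47×43 + 6.22×66 + 1.63×183 = 370.14 + 493.21 + 410.52 + 298.29 = 1572.16
L = 1750.09 / 1572.16 × 100 = 111.3176
Paasche component (current-period weights):
ΣP(1997)Q(1997) = 2.53×213 + 15.28×56 + 5.91×63 + 1.27×185 = 538.89 + 855.68 + 372.33 + 234.95 = 2001.85
ΣP(1996)Q(1997) = 1.99×213 + 11.47×56 + 6.22×63 + 1.63×185 = 423.87 + 642.32 + 391.86 + 301.55 = 1759.6
P = 2001.85 / 1759.6 × 100 = 113.7673
Fisher = √(L × P) = √(111.3176 × 113.7673) = 112.5358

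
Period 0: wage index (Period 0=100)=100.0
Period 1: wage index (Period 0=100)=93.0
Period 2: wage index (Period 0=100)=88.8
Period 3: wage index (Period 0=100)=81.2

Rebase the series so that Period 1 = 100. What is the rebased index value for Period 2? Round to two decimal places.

95.48

Rebased(Period 2) = 88.8 / 93.0 × 100 = 95.4839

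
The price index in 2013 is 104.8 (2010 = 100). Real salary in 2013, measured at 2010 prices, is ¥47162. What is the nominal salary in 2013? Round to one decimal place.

Nominal = Real × (Index/100) = 47162 × (104.8/100)
        = 47162 × 1.048 = 49425.7760

49425.8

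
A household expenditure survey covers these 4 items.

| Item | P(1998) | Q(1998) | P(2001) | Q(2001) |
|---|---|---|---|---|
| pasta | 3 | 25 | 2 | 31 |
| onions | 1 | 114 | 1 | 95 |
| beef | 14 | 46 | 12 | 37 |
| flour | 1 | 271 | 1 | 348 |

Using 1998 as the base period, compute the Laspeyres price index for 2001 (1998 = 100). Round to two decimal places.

89.40

Laspeyres price index uses base-period quantities as weights.
ΣP(2001)·Q(1998) = 2×25 + 1×114 + 12×46 + 1×271 = 50 + 114 + 552 + 271 = 987
ΣP(1998)·Q(1998) = 3×25 + 1×114 + 14×46 + 1×271 = 75 + 114 + 644 + 271 = 1104
Index = 987 / 1104 × 100 = 89.4022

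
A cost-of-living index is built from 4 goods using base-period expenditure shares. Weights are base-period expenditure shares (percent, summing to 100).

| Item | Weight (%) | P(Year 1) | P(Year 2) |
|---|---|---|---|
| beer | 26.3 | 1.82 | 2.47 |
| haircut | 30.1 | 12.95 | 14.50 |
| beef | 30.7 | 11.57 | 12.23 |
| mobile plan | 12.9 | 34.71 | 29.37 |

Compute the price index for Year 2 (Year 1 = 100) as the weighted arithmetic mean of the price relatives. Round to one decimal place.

112.8

beer: 26.3 × (2.47/1.82) = 26.3 × 1.357143 = 35.6929
haircut: 30.1 × (14.50/12.95) = 30.1 × 1.119691 = 33.7027
beef: 30.7 × (12.23/11.57) = 30.7 × 1.057044 = 32.4513
mobile plan: 12.9 × (29.37/34.71) = 12.9 × 0.846154 = 10.9154
Index = Σ wᵢ·(p₁ᵢ/p₀ᵢ) = 35.6929 + 33.7027 + 32.4513 + 10.9154 = 112.7622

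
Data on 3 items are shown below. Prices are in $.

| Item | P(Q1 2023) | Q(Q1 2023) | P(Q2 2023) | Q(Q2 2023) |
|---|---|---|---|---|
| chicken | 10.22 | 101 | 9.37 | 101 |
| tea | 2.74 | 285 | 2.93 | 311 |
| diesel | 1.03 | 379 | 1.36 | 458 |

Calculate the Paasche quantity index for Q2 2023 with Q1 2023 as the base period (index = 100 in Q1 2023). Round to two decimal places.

Paasche quantity index uses current-period prices as weights.
ΣP(Q2 2023)·Q(Q2 2023) = 9.37×101 + 2.93×311 + 1.36×458 = 946.37 + 911.23 + 622.88 = 2480.48
ΣP(Q2 2023)·Q(Q1 2023) = 9.37×101 + 2.93×285 + 1.36×379 = 946.37 + 835.05 + 515.44 = 2296.86
Index = 2480.48 / 2296.86 × 100 = 107.9944

107.99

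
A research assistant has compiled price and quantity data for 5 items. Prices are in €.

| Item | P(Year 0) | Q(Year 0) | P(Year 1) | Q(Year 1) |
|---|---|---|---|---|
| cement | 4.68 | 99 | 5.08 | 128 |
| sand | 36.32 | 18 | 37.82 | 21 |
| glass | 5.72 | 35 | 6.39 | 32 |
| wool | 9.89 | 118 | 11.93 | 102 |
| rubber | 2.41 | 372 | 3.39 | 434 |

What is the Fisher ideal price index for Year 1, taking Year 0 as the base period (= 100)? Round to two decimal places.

Laspeyres component (base-period weights):
ΣP(Year 1)Q(Year 0) = 5.08×99 + 37.82×18 + 6.39×35 + 11.93×118 + 3.39×372 = 502.92 + 680.76 + 223.65 + 1407.74 + 1261.08 = 4076.15
ΣP(Year 0)Q(Year 0) = 4.68×99 + 36.32×18 + 5.72×35 + 9.89×118 + 2.41×372 = 463.32 + 653.76 + 200.2 + 1167.02 + 896.52 = 3380.82
L = 4076.15 / 3380.82 × 100 = 120.5669
Paasche component (current-period weights):
ΣP(Year 1)Q(Year 1) = 5.08×128 + 37.82×21 + 6.39×32 + 11.93×102 + 3.39×434 = 650.24 + 794.22 + 204.48 + 1216.86 + 1471.26 = 4337.06
ΣP(Year 0)Q(Year 1) = 4.68×128 + 36.32×21 + 5.72×32 + 9.89×102 + 2.41×434 = 599.04 + 762.72 + 183.04 + 1008.78 + 1045.94 = 3599.52
P = 4337.06 / 3599.52 × 100 = 120.4900
Fisher = √(L × P) = √(120.5669 × 120.4900) = 120.5284

120.53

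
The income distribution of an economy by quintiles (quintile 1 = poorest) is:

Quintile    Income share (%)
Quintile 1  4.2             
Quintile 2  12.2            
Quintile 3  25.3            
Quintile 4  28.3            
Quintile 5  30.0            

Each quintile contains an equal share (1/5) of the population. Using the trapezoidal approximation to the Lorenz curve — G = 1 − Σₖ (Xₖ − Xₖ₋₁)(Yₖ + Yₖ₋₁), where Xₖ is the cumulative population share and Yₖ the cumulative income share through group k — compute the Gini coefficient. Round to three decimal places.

Cumulative income shares Yₖ: 0.0420, 0.1640, 0.4170, 0.7000, 1.0000
Σ (Xₖ−Xₖ₋₁)(Yₖ+Yₖ₋₁) = (1/5)(0.0420+0.0000) + (1/5)(0.1640+0.0420) + (1/5)(0.4170+0.1640) + (1/5)(0.7000+0.4170) + (1/5)(1.0000+0.7000)
  = 0.0084 + 0.0412 + 0.1162 + 0.2234 + 0.3400 = 0.7292
G = 1 − 0.7292 = 0.2708

0.271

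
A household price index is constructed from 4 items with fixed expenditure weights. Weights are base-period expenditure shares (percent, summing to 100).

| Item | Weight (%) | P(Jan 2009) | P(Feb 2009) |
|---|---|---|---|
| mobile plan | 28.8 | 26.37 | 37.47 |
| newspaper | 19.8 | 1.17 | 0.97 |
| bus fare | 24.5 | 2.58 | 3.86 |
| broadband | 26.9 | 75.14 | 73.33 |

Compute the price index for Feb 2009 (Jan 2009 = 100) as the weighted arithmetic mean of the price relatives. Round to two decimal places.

120.25

mobile plan: 28.8 × (37.47/26.37) = 28.8 × 1.420933 = 40.9229
newspaper: 19.8 × (0.97/1.17) = 19.8 × 0.829060 = 16.4154
bus fare: 24.5 × (3.86/2.58) = 24.5 × 1.496124 = 36.6550
broadband: 26.9 × (73.33/75.14) = 26.9 × 0.975912 = 26.2520
Index = Σ wᵢ·(p₁ᵢ/p₀ᵢ) = 40.9229 + 16.4154 + 36.6550 + 26.2520 = 120.2453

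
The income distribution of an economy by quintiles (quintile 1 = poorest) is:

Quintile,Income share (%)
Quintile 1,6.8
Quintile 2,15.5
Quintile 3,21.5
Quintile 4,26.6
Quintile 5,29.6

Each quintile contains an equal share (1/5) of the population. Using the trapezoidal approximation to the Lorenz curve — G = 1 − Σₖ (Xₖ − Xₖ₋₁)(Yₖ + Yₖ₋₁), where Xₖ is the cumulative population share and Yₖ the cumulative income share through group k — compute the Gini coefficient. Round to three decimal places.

0.227

Cumulative income shares Yₖ: 0.0680, 0.2230, 0.4380, 0.7040, 1.0000
Σ (Xₖ−Xₖ₋₁)(Yₖ+Yₖ₋₁) = (1/5)(0.0680+0.0000) + (1/5)(0.2230+0.0680) + (1/5)(0.4380+0.2230) + (1/5)(0.7040+0.4380) + (1/5)(1.0000+0.7040)
  = 0.0136 + 0.0582 + 0.1322 + 0.2284 + 0.3408 = 0.7732
G = 1 − 0.7732 = 0.2268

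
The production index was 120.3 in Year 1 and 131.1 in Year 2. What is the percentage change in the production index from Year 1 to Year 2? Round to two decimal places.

Change = (131.1 − 120.3) / 120.3 × 100
       = 10.8 / 120.3 × 100 = 8.9776%

8.98%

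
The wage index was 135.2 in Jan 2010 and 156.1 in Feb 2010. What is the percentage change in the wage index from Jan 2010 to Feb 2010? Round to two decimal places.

Change = (156.1 − 135.2) / 135.2 × 100
       = 20.9 / 135.2 × 100 = 15.4586%

15.46%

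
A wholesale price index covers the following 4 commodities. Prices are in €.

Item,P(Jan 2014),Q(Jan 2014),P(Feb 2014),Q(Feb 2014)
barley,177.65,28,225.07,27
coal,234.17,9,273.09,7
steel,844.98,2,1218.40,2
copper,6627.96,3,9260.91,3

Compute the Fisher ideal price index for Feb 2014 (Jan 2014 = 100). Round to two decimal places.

136.22

Laspeyres component (base-period weights):
ΣP(Feb 2014)Q(Jan 2014) = 225.07×28 + 273.09×9 + 1218.40×2 + 9260.91×3 = 6301.96 + 2457.81 + 2436.8 + 27782.73 = 38979.3
ΣP(Jan 2014)Q(Jan 2014) = 177.65×28 + 234.17×9 + 844.98×2 + 6627.96×3 = 4974.2 + 2107.53 + 1689.96 + 19883.88 = 28655.57
L = 38979.3 / 28655.57 × 100 = 136.0270
Paasche component (current-period weights):
ΣP(Feb 2014)Q(Feb 2014) = 225.07×27 + 273.09×7 + 1218.40×2 + 9260.91×3 = 6076.89 + 1911.63 + 2436.8 + 27782.73 = 38208.05
ΣP(Jan 2014)Q(Feb 2014) = 177.65×27 + 234.17×7 + 844.98×2 + 6627.96×3 = 4796.55 + 1639.19 + 1689.96 + 19883.88 = 28009.58
P = 38208.05 / 28009.58 × 100 = 136.4106
Fisher = √(L × P) = √(136.0270 × 136.4106) = 136.2187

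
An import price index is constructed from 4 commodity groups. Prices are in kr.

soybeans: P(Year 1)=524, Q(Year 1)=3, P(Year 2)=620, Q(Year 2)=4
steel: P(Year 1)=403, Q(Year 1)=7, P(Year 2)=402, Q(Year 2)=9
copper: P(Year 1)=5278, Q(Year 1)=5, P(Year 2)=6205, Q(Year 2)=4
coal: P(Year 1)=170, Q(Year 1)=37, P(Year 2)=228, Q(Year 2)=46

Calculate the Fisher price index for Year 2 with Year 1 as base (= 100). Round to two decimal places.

119.26

Laspeyres component (base-period weights):
ΣP(Year 2)Q(Year 1) = 620×3 + 402×7 + 6205×5 + 228×37 = 1860 + 2814 + 31025 + 8436 = 44135
ΣP(Year 1)Q(Year 1) = 524×3 + 403×7 + 5278×5 + 170×37 = 1572 + 2821 + 26390 + 6290 = 37073
L = 44135 / 37073 × 100 = 119.0489
Paasche component (current-period weights):
ΣP(Year 2)Q(Year 2) = 620×4 + 402×9 + 6205×4 + 228×46 = 2480 + 3618 + 24820 + 10488 = 41406
ΣP(Year 1)Q(Year 2) = 524×4 + 403×9 + 5278×4 + 170×46 = 2096 + 3627 + 21112 + 7820 = 34655
P = 41406 / 34655 × 100 = 119.4806
Fisher = √(L × P) = √(119.0489 × 119.4806) = 119.2646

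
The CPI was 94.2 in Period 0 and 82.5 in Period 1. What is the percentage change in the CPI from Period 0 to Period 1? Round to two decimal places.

Change = (82.5 − 94.2) / 94.2 × 100
       = -11.7 / 94.2 × 100 = -12.4204%

-12.42%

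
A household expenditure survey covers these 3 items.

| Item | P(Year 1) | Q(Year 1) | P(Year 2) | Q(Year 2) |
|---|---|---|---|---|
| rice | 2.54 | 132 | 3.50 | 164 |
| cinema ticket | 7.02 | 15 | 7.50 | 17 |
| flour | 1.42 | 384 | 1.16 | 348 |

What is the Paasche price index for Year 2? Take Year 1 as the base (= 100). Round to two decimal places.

107.29

Paasche price index uses current-period quantities as weights.
ΣP(Year 2)·Q(Year 2) = 3.50×164 + 7.50×17 + 1.16×348 = 574 + 127.5 + 403.68 = 1105.18
ΣP(Year 1)·Q(Year 2) = 2.54×164 + 7.02×17 + 1.42×348 = 416.56 + 119.34 + 494.16 = 1030.06
Index = 1105.18 / 1030.06 × 100 = 107.2928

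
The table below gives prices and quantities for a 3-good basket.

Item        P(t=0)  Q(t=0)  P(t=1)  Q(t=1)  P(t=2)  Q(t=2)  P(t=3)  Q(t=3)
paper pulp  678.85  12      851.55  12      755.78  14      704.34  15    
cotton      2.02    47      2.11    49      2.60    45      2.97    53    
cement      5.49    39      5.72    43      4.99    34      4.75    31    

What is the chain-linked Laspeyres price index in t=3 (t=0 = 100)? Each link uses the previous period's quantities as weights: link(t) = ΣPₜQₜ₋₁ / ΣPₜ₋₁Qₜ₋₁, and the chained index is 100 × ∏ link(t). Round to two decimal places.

103.75

Link t=0→t=1:
ΣP(t=1)Q(t=0) = 851.55×12 + 2.11×47 + 5.72×39 = 10218.6 + 99.17 + 223.08 = 10540.85
ΣP(t=0)Q(t=0) = 678.85×12 + 2.02×47 + 5.49×39 = 8146.2 + 94.94 + 214.11 = 8455.25
link = 10540.85/8455.25 = 1.246663
Link t=1→t=2:
ΣP(t=2)Q(t=1) = 755.78×12 + 2.60×49 + 4.99×43 = 9069.36 + 127.4 + 214.57 = 9411.33
ΣP(t=1)Q(t=1) = 851.55×12 + 2.11×49 + 5.72×43 = 10218.6 + 103.39 + 245.96 = 10567.95
link = 9411.33/10567.95 = 0.890554
Link t=2→t=3:
ΣP(t=3)Q(t=2) = 704.34×14 + 2.97×45 + 4.75×34 = 9860.76 + 133.65 + 161.5 = 10155.91
ΣP(t=2)Q(t=2) = 755.78×14 + 2.60×45 + 4.99×34 = 10580.92 + 117 + 169.66 = 10867.58
link = 10155.91/10867.58 = 0.934514
Chained index = 100 × 1.246663 × 0.890554 × 0.934514 = 103.7517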